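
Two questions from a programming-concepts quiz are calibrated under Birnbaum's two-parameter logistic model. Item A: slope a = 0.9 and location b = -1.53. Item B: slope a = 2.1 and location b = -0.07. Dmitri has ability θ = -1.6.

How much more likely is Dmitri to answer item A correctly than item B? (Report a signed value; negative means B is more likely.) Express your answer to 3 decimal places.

0.446

P(θ) = 1 / (1 + exp(−a(θ − b)))
P_A = 0.4843
P_B = 0.0387
P_A − P_B = 0.4456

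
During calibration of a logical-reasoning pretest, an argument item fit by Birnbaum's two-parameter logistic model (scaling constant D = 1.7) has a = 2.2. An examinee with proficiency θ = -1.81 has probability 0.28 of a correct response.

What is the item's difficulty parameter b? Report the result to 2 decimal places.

-1.56

P(θ) = 1 / (1 + exp(−D·a(θ − b)))
logit(0.28) = ln(0.28/0.72) = -0.9445
b = θ − logit/(1.7·a) = -1.81 − (-0.9445)/3.7400 = -1.5575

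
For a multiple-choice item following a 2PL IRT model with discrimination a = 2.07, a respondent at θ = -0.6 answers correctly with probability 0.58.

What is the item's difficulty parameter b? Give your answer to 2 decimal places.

-0.76

P(θ) = 1 / (1 + exp(−a(θ − b)))
logit(0.58) = ln(0.58/0.42) = 0.3228
b = θ − logit/(a) = -0.6 − 0.3228/2.0700 = -0.7559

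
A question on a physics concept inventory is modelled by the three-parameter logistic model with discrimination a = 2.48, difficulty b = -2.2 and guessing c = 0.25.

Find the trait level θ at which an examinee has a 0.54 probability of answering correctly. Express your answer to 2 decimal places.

P(θ) = c + (1 − c) · 1 / (1 + exp(−a(θ − b)))
Remove guessing floor: (0.54 − 0.25)/(1 − 0.25) = 0.3867
logit = ln(0.3867/0.6133) = -0.4613
θ = b + logit/(a) = -2.2 + (-0.4613)/2.4800 = -2.3860

-2.39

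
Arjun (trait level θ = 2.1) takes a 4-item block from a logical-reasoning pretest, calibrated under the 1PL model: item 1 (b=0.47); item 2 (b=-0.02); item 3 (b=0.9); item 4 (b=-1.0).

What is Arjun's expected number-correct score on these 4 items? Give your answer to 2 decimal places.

P(θ) = 1 / (1 + exp(−(θ − b)))
P_1 = 1/(1+e^{-1.6300}) = 0.8362
P_2 = 1/(1+e^{-2.1200}) = 0.8928
P_3 = 1/(1+e^{-1.2000}) = 0.7685
P_4 = 1/(1+e^{-3.1000}) = 0.9569
E[score] = 0.8362 + 0.8928 + 0.7685 + 0.9569 = 3.4544

3.45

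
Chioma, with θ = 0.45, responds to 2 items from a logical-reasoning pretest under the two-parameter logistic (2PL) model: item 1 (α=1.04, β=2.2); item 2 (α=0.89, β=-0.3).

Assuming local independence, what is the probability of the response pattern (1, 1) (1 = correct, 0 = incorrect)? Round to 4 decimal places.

P(θ) = 1 / (1 + exp(−α(θ − β)))
P_1 = 1/(1+e^{1.8200}) = 0.1394
P_2 = 1/(1+e^{-0.6675}) = 0.6609
L = P_1 × P_2 = 0.1394 × 0.6609 = 0.09216

0.0922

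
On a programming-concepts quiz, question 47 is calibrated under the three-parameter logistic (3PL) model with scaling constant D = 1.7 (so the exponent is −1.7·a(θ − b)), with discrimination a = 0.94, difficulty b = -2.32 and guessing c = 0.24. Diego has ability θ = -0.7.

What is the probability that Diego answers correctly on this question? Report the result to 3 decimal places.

P(θ) = c + (1 − c) · 1 / (1 + exp(−D·a(θ − b)))
Exponent: 1.7 × 0.94 × (-0.7 − (-2.32)) = 2.5888
1/(1 + e^{-2.5888}) = 0.9301
P = 0.24 + 0.76 × 0.9301 = 0.9469

0.947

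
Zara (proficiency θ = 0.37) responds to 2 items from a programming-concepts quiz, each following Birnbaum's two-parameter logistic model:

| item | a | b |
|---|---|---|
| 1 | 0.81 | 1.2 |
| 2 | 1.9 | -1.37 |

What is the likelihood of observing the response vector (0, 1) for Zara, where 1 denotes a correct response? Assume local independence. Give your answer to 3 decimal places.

P(θ) = 1 / (1 + exp(−a(θ − b)))
P_1 = 1/(1+e^{0.6723}) = 0.3380
P_2 = 1/(1+e^{-3.3060}) = 0.9646
L = (1−P_1) × P_2 = 0.6620 × 0.9646 = 0.63861

0.639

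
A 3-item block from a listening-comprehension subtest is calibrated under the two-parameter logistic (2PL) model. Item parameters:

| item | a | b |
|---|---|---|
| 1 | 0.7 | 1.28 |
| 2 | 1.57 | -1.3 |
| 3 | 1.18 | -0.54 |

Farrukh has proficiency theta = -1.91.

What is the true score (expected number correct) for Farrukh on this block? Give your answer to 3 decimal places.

0.540

P(theta) = 1 / (1 + exp(−a(theta − b)))
P_1 = 1/(1+e^{2.2330}) = 0.0968
P_2 = 1/(1+e^{0.9577}) = 0.2773
P_3 = 1/(1+e^{1.6166}) = 0.1657
E[score] = 0.0968 + 0.2773 + 0.1657 = 0.5398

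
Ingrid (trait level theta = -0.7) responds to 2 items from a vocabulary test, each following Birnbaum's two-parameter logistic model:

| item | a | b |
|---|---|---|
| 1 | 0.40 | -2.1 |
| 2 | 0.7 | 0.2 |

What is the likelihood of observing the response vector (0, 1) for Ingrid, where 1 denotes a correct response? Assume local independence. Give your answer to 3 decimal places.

P(theta) = 1 / (1 + exp(−a(theta − b)))
P_1 = 1/(1+e^{-0.5600}) = 0.6365
P_2 = 1/(1+e^{0.6300}) = 0.3475
L = (1−P_1) × P_2 = 0.3635 × 0.3475 = 0.12634

0.126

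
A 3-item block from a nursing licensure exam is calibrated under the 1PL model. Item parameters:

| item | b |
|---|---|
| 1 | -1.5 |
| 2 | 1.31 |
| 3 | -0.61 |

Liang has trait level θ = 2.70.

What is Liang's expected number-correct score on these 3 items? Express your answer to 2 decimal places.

P(θ) = 1 / (1 + exp(−(θ − b)))
P_1 = 1/(1+e^{-4.2000}) = 0.9852
P_2 = 1/(1+e^{-1.3900}) = 0.8006
P_3 = 1/(1+e^{-3.3100}) = 0.9648
E[score] = 0.9852 + 0.8006 + 0.9648 = 2.7506

2.75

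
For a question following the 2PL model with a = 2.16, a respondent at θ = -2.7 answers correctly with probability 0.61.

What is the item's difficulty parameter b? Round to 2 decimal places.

P(θ) = 1 / (1 + exp(−a(θ − b)))
logit(0.61) = ln(0.61/0.39) = 0.4473
b = θ − logit/(a) = -2.7 − 0.4473/2.1600 = -2.9071

-2.91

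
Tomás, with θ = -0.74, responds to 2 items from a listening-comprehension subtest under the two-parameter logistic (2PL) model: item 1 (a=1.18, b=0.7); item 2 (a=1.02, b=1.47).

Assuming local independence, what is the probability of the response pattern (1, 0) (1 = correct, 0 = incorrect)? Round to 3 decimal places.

P(θ) = 1 / (1 + exp(−a(θ − b)))
P_1 = 1/(1+e^{1.6992}) = 0.1546
P_2 = 1/(1+e^{2.2542}) = 0.0950
L = P_1 × (1−P_2) = 0.1546 × 0.9050 = 0.13989

0.140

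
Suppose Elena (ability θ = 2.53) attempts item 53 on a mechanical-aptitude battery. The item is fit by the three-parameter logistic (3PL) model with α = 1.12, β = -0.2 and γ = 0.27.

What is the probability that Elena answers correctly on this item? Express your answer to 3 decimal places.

0.967

P(θ) = γ + (1 − γ) · 1 / (1 + exp(−α(θ − β)))
Exponent: 1.12 × (2.53 − (-0.2)) = 3.0576
1/(1 + e^{-3.0576}) = 0.9551
P = 0.27 + 0.73 × 0.9551 = 0.9672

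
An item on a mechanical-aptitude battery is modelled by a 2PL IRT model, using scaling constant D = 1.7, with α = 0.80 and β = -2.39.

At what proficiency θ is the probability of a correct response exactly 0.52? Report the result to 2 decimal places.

-2.33

P(θ) = 1 / (1 + exp(−D·α(θ − β)))
logit = ln(0.5200/0.4800) = 0.0800
θ = β + logit/(1.7·α) = -2.39 + 0.0800/1.3600 = -2.3311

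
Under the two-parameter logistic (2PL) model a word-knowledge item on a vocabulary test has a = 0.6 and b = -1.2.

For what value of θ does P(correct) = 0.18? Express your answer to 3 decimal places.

P(θ) = 1 / (1 + exp(−a(θ − b)))
logit = ln(0.1800/0.8200) = -1.5163
θ = b + logit/(a) = -1.2 + (-1.5163)/0.6000 = -3.7272

-3.727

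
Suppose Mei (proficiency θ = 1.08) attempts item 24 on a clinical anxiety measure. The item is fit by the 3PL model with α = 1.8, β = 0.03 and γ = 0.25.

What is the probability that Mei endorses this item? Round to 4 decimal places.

0.9016

P(θ) = γ + (1 − γ) · 1 / (1 + exp(−α(θ − β)))
Exponent: 1.8 × (1.08 − 0.03) = 1.8900
1/(1 + e^{-1.8900}) = 0.8688
P = 0.25 + 0.75 × 0.8688 = 0.9016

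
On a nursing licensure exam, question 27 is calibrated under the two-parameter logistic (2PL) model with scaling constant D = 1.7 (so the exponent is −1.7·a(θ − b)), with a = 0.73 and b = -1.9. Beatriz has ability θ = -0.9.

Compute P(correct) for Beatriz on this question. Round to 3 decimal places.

P(θ) = 1 / (1 + exp(−D·a(θ − b)))
Exponent: 1.7 × 0.73 × (-0.9 − (-1.9)) = 1.2410
1/(1 + e^{-1.2410}) = 0.7757
P = 0.7757

0.776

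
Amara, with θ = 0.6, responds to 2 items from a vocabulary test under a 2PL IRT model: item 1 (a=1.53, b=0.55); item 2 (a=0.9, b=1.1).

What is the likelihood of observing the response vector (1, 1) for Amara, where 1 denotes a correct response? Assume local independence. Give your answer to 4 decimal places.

P(θ) = 1 / (1 + exp(−a(θ − b)))
P_1 = 1/(1+e^{-0.0765}) = 0.5191
P_2 = 1/(1+e^{0.4500}) = 0.3894
L = P_1 × P_2 = 0.5191 × 0.3894 = 0.20212

0.2021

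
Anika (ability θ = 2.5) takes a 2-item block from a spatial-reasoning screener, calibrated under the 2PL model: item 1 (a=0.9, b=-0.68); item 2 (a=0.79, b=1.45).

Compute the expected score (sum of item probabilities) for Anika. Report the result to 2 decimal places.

1.64

P(θ) = 1 / (1 + exp(−a(θ − b)))
P_1 = 1/(1+e^{-2.8620}) = 0.9459
P_2 = 1/(1+e^{-0.8295}) = 0.6962
E[score] = 0.9459 + 0.6962 = 1.6422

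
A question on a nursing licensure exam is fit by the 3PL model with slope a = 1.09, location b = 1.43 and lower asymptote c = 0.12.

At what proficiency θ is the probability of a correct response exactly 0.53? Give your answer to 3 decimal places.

P(θ) = c + (1 − c) · 1 / (1 + exp(−a(θ − b)))
Remove guessing floor: (0.53 − 0.12)/(1 − 0.12) = 0.4659
logit = ln(0.4659/0.5341) = -0.1366
θ = b + logit/(a) = 1.43 + (-0.1366)/1.0900 = 1.3047

1.305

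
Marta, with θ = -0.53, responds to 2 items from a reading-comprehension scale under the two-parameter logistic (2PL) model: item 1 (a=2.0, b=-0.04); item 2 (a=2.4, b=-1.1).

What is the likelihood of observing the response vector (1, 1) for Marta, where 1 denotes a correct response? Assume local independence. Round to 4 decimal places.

P(θ) = 1 / (1 + exp(−a(θ − b)))
P_1 = 1/(1+e^{0.9800}) = 0.2729
P_2 = 1/(1+e^{-1.3680}) = 0.7971
L = P_1 × P_2 = 0.2729 × 0.7971 = 0.21751

0.2175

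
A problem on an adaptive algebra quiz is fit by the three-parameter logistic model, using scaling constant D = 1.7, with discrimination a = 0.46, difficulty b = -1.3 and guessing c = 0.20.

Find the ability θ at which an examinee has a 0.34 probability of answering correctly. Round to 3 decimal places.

P(θ) = c + (1 − c) · 1 / (1 + exp(−D·a(θ − b)))
Remove guessing floor: (0.34 − 0.20)/(1 − 0.20) = 0.1750
logit = ln(0.1750/0.8250) = -1.5506
θ = b + logit/(1.7·a) = -1.3 + (-1.5506)/0.7820 = -3.2829

-3.283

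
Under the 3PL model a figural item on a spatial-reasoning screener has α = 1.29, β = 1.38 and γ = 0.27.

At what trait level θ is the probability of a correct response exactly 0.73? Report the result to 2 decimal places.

1.79

P(θ) = γ + (1 − γ) · 1 / (1 + exp(−α(θ − β)))
Remove guessing floor: (0.73 − 0.27)/(1 − 0.27) = 0.6301
logit = ln(0.6301/0.3699) = 0.5328
θ = β + logit/(α) = 1.38 + 0.5328/1.2900 = 1.7930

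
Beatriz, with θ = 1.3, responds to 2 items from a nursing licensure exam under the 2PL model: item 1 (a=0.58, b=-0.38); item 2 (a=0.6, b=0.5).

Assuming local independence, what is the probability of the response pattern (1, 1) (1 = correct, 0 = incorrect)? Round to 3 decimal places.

P(θ) = 1 / (1 + exp(−a(θ − b)))
P_1 = 1/(1+e^{-0.9744}) = 0.7260
P_2 = 1/(1+e^{-0.4800}) = 0.6177
L = P_1 × P_2 = 0.7260 × 0.6177 = 0.44848

0.448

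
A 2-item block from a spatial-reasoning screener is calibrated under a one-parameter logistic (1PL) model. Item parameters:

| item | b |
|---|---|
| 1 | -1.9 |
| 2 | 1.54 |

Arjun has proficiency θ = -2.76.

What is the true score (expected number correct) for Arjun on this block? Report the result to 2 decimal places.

P(θ) = 1 / (1 + exp(−(θ − b)))
P_1 = 1/(1+e^{0.8600}) = 0.2973
P_2 = 1/(1+e^{4.3000}) = 0.0134
E[score] = 0.2973 + 0.0134 = 0.3107

0.31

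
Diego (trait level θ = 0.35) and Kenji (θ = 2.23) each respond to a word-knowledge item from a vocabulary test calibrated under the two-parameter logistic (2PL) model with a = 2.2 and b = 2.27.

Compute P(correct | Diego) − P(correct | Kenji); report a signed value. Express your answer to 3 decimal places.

-0.464

P(θ) = 1 / (1 + exp(−a(θ − b)))
P(Diego) = 0.0144  [exponent -4.2240]
P(Kenji) = 0.4780  [exponent -0.0880]
Difference = 0.0144 − 0.4780 = -0.4636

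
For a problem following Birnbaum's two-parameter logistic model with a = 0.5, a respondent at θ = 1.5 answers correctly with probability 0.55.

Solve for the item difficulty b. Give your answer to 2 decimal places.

P(θ) = 1 / (1 + exp(−a(θ − b)))
logit(0.55) = ln(0.55/0.45) = 0.2007
b = θ − logit/(a) = 1.5 − 0.2007/0.5000 = 1.0987

1.10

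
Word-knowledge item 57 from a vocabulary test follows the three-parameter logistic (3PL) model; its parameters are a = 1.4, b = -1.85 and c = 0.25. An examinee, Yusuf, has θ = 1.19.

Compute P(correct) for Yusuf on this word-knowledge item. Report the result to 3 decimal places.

P(θ) = c + (1 − c) · 1 / (1 + exp(−a(θ − b)))
Exponent: 1.4 × (1.19 − (-1.85)) = 4.2560
1/(1 + e^{-4.2560}) = 0.9860
P = 0.25 + 0.75 × 0.9860 = 0.9895

0.990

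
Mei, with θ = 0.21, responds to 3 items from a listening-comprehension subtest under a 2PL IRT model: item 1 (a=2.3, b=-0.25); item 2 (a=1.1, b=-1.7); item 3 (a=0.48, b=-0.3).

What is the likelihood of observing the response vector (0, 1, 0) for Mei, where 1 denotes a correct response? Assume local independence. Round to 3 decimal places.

P(θ) = 1 / (1 + exp(−a(θ − b)))
P_1 = 1/(1+e^{-1.0580}) = 0.7423
P_2 = 1/(1+e^{-2.1010}) = 0.8910
P_3 = 1/(1+e^{-0.2448}) = 0.5609
L = (1−P_1) × P_2 × (1−P_3) = 0.2577 × 0.8910 × 0.4391 = 0.10082

0.101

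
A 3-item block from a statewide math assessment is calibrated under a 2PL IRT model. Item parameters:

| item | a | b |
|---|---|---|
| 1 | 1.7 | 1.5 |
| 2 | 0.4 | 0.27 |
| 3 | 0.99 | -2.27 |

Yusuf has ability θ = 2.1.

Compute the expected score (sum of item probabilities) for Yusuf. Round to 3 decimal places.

2.397

P(θ) = 1 / (1 + exp(−a(θ − b)))
P_1 = 1/(1+e^{-1.0200}) = 0.7350
P_2 = 1/(1+e^{-0.7320}) = 0.6752
P_3 = 1/(1+e^{-4.3263}) = 0.9870
E[score] = 0.7350 + 0.6752 + 0.9870 = 2.3972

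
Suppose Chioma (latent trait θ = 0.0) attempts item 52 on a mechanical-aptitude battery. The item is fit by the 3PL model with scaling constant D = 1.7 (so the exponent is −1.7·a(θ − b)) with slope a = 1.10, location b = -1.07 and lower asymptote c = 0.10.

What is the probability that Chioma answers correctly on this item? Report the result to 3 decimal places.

P(θ) = c + (1 − c) · 1 / (1 + exp(−D·a(θ − b)))
Exponent: 1.7 × 1.10 × (0.0 − (-1.07)) = 2.0009
1/(1 + e^{-2.0009}) = 0.8809
P = 0.10 + 0.90 × 0.8809 = 0.8928

0.893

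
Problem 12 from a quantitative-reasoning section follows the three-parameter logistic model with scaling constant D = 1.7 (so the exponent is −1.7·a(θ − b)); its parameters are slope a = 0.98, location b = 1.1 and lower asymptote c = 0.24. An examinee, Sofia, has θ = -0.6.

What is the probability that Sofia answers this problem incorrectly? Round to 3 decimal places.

0.718

P(θ) = c + (1 − c) · 1 / (1 + exp(−D·a(θ − b)))
Exponent: 1.7 × 0.98 × (-0.6 − 1.1) = -2.8322
1/(1 + e^{2.8322}) = 0.0556
P = 0.24 + 0.76 × 0.0556 = 0.2823
P(incorrect) = 1 − 0.2823 = 0.7177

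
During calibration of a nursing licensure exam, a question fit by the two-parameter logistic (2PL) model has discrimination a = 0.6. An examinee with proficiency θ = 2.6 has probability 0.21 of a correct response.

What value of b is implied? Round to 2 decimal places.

4.81

P(θ) = 1 / (1 + exp(−a(θ − b)))
logit(0.21) = ln(0.21/0.79) = -1.3249
b = θ − logit/(a) = 2.6 − (-1.3249)/0.6000 = 4.8082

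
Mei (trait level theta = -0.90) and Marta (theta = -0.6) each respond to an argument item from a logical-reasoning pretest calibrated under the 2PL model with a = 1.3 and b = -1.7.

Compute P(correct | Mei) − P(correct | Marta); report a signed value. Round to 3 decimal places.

P(theta) = 1 / (1 + exp(−a(theta − b)))
P(Mei) = 0.7389  [exponent 1.0400]
P(Marta) = 0.8069  [exponent 1.4300]
Difference = 0.7389 − 0.8069 = -0.0681

-0.068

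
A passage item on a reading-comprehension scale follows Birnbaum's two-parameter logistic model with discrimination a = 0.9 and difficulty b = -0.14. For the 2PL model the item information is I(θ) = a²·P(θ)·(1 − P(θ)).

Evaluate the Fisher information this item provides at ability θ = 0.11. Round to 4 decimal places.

0.2000

P = 1/(1+e^{-0.2250}) = 0.5560
P(1−P) = 0.5560 × 0.4440 = 0.2469
I = a² × P(1−P) = 0.9² × 0.2469 = 0.19996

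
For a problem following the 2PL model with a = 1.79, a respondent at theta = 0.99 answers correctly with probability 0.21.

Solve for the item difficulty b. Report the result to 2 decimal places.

P(theta) = 1 / (1 + exp(−a(theta − b)))
logit(0.21) = ln(0.21/0.79) = -1.3249
b = theta − logit/(a) = 0.99 − (-1.3249)/1.7900 = 1.7302

1.73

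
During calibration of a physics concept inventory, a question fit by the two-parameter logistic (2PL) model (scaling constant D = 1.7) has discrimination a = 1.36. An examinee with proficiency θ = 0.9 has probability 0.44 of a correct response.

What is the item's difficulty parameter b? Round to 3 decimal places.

1.004

P(θ) = 1 / (1 + exp(−D·a(θ − b)))
logit(0.44) = ln(0.44/0.56) = -0.2412
b = θ − logit/(1.7·a) = 0.9 − (-0.2412)/2.3120 = 1.0043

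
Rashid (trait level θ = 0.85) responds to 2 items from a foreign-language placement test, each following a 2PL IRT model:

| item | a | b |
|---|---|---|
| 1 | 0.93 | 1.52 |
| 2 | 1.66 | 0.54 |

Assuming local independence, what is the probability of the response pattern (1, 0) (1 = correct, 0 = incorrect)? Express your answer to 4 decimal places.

0.1306

P(θ) = 1 / (1 + exp(−a(θ − b)))
P_1 = 1/(1+e^{0.6231}) = 0.3491
P_2 = 1/(1+e^{-0.5146}) = 0.6259
L = P_1 × (1−P_2) = 0.3491 × 0.3741 = 0.13060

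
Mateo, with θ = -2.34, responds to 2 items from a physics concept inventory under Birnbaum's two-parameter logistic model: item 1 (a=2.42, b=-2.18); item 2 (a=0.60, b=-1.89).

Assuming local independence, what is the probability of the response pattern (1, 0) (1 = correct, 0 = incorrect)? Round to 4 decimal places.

0.2293

P(θ) = 1 / (1 + exp(−a(θ − b)))
P_1 = 1/(1+e^{0.3872}) = 0.4044
P_2 = 1/(1+e^{0.2700}) = 0.4329
L = P_1 × (1−P_2) = 0.4044 × 0.5671 = 0.22933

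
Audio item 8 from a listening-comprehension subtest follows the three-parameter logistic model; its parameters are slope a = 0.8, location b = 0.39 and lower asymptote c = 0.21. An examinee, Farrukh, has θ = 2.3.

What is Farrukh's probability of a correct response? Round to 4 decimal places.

P(θ) = c + (1 − c) · 1 / (1 + exp(−a(θ − b)))
Exponent: 0.8 × (2.3 − 0.39) = 1.5280
1/(1 + e^{-1.5280}) = 0.8217
P = 0.21 + 0.79 × 0.8217 = 0.8592

0.8592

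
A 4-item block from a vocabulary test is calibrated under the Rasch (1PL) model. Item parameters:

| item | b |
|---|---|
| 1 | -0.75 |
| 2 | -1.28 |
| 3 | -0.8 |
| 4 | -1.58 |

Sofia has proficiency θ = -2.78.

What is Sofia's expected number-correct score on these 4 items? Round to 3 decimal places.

0.651

P(θ) = 1 / (1 + exp(−(θ − b)))
P_1 = 1/(1+e^{2.0300}) = 0.1161
P_2 = 1/(1+e^{1.5000}) = 0.1824
P_3 = 1/(1+e^{1.9800}) = 0.1213
P_4 = 1/(1+e^{1.2000}) = 0.2315
E[score] = 0.1161 + 0.1824 + 0.1213 + 0.2315 = 0.6513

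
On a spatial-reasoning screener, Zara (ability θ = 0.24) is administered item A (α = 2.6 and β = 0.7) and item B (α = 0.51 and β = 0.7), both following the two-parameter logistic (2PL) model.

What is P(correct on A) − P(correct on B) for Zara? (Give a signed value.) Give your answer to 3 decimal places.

-0.209

P(θ) = 1 / (1 + exp(−α(θ − β)))
P_A = 0.2322
P_B = 0.4416
P_A − P_B = -0.2094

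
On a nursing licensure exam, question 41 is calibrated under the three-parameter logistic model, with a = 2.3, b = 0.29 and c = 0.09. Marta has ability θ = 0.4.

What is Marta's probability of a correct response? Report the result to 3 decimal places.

0.602

P(θ) = c + (1 − c) · 1 / (1 + exp(−a(θ − b)))
Exponent: 2.3 × (0.4 − 0.29) = 0.2530
1/(1 + e^{-0.2530}) = 0.5629
P = 0.09 + 0.91 × 0.5629 = 0.6023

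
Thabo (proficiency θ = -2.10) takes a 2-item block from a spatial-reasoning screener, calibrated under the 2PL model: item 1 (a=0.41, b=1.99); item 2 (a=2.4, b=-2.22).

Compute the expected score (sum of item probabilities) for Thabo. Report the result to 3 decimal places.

P(θ) = 1 / (1 + exp(−a(θ − b)))
P_1 = 1/(1+e^{1.6769}) = 0.1575
P_2 = 1/(1+e^{-0.2880}) = 0.5715
E[score] = 0.1575 + 0.5715 = 0.7290

0.729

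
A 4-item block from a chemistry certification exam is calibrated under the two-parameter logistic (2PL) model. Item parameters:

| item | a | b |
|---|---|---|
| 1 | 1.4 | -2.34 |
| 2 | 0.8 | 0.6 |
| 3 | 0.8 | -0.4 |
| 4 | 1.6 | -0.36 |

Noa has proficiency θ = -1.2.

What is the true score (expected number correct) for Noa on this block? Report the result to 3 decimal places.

P(θ) = 1 / (1 + exp(−a(θ − b)))
P_1 = 1/(1+e^{-1.5960}) = 0.8315
P_2 = 1/(1+e^{1.4400}) = 0.1915
P_3 = 1/(1+e^{0.6400}) = 0.3452
P_4 = 1/(1+e^{1.3440}) = 0.2069
E[score] = 0.8315 + 0.1915 + 0.3452 + 0.2069 = 1.5751

1.575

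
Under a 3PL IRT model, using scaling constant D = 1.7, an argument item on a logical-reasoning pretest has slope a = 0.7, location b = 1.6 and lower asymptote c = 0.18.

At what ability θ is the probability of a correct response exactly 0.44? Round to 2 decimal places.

P(θ) = c + (1 − c) · 1 / (1 + exp(−D·a(θ − b)))
Remove guessing floor: (0.44 − 0.18)/(1 − 0.18) = 0.3171
logit = ln(0.3171/0.6829) = -0.7673
θ = b + logit/(1.7·a) = 1.6 + (-0.7673)/1.1900 = 0.9552

0.96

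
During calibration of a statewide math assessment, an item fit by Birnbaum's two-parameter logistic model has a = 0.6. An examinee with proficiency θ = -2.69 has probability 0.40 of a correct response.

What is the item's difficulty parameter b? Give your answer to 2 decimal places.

P(θ) = 1 / (1 + exp(−a(θ − b)))
logit(0.40) = ln(0.40/0.60) = -0.4055
b = θ − logit/(a) = -2.69 − (-0.4055)/0.6000 = -2.0142

-2.01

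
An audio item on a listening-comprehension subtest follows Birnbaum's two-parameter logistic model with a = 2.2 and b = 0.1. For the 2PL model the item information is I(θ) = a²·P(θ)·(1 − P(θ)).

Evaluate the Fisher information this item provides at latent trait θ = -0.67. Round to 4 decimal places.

P = 1/(1+e^{1.6940}) = 0.1553
P(1−P) = 0.1553 × 0.8447 = 0.1311
I = a² × P(1−P) = 2.2² × 0.1311 = 0.63476

0.6348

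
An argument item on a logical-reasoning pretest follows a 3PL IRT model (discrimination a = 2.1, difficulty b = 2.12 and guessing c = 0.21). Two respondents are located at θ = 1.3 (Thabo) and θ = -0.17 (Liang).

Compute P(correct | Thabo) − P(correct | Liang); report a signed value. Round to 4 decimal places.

0.1134

P(θ) = c + (1 − c) · 1 / (1 + exp(−a(θ − b)))
P(Thabo) = 0.3298  [exponent -1.7220]
P(Liang) = 0.2164  [exponent -4.8090]
Difference = 0.3298 − 0.2164 = 0.1134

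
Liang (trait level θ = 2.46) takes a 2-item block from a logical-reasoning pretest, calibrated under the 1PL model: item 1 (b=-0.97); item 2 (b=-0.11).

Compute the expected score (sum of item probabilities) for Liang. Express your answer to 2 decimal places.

1.90

P(θ) = 1 / (1 + exp(−(θ − b)))
P_1 = 1/(1+e^{-3.4300}) = 0.9686
P_2 = 1/(1+e^{-2.5700}) = 0.9289
E[score] = 0.9686 + 0.9289 = 1.8975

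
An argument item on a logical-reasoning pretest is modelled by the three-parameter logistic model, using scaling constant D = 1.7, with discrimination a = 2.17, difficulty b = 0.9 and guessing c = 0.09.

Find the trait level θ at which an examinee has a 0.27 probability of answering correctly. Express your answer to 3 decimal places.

P(θ) = c + (1 − c) · 1 / (1 + exp(−D·a(θ − b)))
Remove guessing floor: (0.27 − 0.09)/(1 − 0.09) = 0.1978
logit = ln(0.1978/0.8022) = -1.4001
θ = b + logit/(1.7·a) = 0.9 + (-1.4001)/3.6890 = 0.5205

0.520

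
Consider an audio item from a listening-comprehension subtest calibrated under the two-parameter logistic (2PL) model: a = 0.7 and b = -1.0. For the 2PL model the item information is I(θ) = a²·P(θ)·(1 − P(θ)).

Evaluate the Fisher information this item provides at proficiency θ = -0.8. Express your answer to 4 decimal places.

P = 1/(1+e^{-0.1400}) = 0.5349
P(1−P) = 0.5349 × 0.4651 = 0.2488
I = a² × P(1−P) = 0.7² × 0.2488 = 0.12190

0.1219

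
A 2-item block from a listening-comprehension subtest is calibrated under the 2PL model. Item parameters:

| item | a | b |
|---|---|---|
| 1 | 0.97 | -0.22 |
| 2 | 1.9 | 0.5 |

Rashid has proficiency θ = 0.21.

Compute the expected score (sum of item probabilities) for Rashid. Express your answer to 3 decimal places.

0.968

P(θ) = 1 / (1 + exp(−a(θ − b)))
P_1 = 1/(1+e^{-0.4171}) = 0.6028
P_2 = 1/(1+e^{0.5510}) = 0.3656
E[score] = 0.6028 + 0.3656 = 0.9684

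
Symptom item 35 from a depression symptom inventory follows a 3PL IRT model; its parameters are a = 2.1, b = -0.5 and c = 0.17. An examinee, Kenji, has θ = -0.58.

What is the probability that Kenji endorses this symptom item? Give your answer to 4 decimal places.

P(θ) = c + (1 − c) · 1 / (1 + exp(−a(θ − b)))
Exponent: 2.1 × (-0.58 − (-0.5)) = -0.1680
1/(1 + e^{0.1680}) = 0.4581
P = 0.17 + 0.83 × 0.4581 = 0.5502

0.5502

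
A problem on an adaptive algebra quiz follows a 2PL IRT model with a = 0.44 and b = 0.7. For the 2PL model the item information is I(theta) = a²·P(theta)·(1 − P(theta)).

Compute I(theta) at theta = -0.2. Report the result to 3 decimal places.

P = 1/(1+e^{0.3960}) = 0.4023
P(1−P) = 0.4023 × 0.5977 = 0.2404
I = a² × P(1−P) = 0.44² × 0.2404 = 0.04655

0.047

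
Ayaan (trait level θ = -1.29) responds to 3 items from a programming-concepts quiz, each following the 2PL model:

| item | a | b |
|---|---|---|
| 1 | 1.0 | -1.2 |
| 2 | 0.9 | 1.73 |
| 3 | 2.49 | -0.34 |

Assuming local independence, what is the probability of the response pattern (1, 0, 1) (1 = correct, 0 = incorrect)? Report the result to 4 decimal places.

0.0385

P(θ) = 1 / (1 + exp(−a(θ − b)))
P_1 = 1/(1+e^{0.0900}) = 0.4775
P_2 = 1/(1+e^{2.7180}) = 0.0619
P_3 = 1/(1+e^{2.3655}) = 0.0858
L = P_1 × (1−P_2) × P_3 = 0.4775 × 0.9381 × 0.0858 = 0.03845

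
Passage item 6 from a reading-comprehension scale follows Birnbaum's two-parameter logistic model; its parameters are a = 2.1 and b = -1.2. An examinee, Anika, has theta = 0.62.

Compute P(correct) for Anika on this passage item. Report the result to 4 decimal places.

0.9786

P(theta) = 1 / (1 + exp(−a(theta − b)))
Exponent: 2.1 × (0.62 − (-1.2)) = 3.8220
1/(1 + e^{-3.8220}) = 0.9786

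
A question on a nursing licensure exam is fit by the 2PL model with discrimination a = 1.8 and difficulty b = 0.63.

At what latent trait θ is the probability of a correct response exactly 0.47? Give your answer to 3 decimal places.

0.563

P(θ) = 1 / (1 + exp(−a(θ − b)))
logit = ln(0.4700/0.5300) = -0.1201
θ = b + logit/(a) = 0.63 + (-0.1201)/1.8000 = 0.5633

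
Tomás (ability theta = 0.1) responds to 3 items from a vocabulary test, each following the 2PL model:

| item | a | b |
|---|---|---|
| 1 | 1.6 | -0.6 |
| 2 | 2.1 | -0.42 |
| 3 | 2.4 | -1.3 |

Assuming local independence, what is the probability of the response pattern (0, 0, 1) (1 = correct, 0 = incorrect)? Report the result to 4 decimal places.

P(theta) = 1 / (1 + exp(−a(theta − b)))
P_1 = 1/(1+e^{-1.1200}) = 0.7540
P_2 = 1/(1+e^{-1.0920}) = 0.7488
P_3 = 1/(1+e^{-3.3600}) = 0.9664
L = (1−P_1) × (1−P_2) × P_3 = 0.2460 × 0.2512 × 0.9664 = 0.05973

0.0597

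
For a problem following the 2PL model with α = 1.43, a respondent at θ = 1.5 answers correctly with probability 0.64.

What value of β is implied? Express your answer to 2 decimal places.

P(θ) = 1 / (1 + exp(−α(θ − β)))
logit(0.64) = ln(0.64/0.36) = 0.5754
β = θ − logit/(α) = 1.5 − 0.5754/1.4300 = 1.0976

1.10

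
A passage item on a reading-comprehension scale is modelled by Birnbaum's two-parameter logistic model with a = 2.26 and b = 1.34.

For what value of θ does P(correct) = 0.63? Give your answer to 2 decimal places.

1.58

P(θ) = 1 / (1 + exp(−a(θ − b)))
logit = ln(0.6300/0.3700) = 0.5322
θ = b + logit/(a) = 1.34 + 0.5322/2.2600 = 1.5755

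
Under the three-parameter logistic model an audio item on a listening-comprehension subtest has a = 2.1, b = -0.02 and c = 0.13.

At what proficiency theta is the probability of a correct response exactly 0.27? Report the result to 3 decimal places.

-0.806

P(theta) = c + (1 − c) · 1 / (1 + exp(−a(theta − b)))
Remove guessing floor: (0.27 − 0.13)/(1 − 0.13) = 0.1609
logit = ln(0.1609/0.8391) = -1.6514
theta = b + logit/(a) = -0.02 + (-1.6514)/2.1000 = -0.8064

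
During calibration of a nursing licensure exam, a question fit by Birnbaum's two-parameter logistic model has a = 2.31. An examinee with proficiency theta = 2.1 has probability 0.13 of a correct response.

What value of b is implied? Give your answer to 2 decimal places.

2.92

P(theta) = 1 / (1 + exp(−a(theta − b)))
logit(0.13) = ln(0.13/0.87) = -1.9010
b = theta − logit/(a) = 2.1 − (-1.9010)/2.3100 = 2.9229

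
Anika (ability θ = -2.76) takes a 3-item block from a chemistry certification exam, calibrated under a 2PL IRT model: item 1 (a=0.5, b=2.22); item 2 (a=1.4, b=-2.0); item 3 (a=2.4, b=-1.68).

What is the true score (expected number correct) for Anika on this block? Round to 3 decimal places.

P(θ) = 1 / (1 + exp(−a(θ − b)))
P_1 = 1/(1+e^{2.4900}) = 0.0766
P_2 = 1/(1+e^{1.0640}) = 0.2565
P_3 = 1/(1+e^{2.5920}) = 0.0697
E[score] = 0.0766 + 0.2565 + 0.0697 = 0.4028

0.403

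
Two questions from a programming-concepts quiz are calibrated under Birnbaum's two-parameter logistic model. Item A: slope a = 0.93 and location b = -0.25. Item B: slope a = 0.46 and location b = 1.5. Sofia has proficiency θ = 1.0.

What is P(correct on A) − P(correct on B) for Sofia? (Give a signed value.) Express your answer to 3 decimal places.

0.319

P(θ) = 1 / (1 + exp(−a(θ − b)))
P_A = 0.7618
P_B = 0.4428
P_A − P_B = 0.3190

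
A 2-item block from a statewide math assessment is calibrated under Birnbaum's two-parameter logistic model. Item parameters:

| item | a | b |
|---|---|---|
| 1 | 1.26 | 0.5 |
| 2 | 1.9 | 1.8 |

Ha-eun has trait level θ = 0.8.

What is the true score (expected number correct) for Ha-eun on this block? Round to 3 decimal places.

P(θ) = 1 / (1 + exp(−a(θ − b)))
P_1 = 1/(1+e^{-0.3780}) = 0.5934
P_2 = 1/(1+e^{1.9000}) = 0.1301
E[score] = 0.5934 + 0.1301 = 0.7235

0.723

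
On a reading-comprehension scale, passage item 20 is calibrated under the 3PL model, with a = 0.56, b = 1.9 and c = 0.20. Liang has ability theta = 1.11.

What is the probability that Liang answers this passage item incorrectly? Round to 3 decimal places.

P(theta) = c + (1 − c) · 1 / (1 + exp(−a(theta − b)))
Exponent: 0.56 × (1.11 − 1.9) = -0.4424
1/(1 + e^{0.4424}) = 0.3912
P = 0.20 + 0.80 × 0.3912 = 0.5129
P(incorrect) = 1 − 0.5129 = 0.4871

0.487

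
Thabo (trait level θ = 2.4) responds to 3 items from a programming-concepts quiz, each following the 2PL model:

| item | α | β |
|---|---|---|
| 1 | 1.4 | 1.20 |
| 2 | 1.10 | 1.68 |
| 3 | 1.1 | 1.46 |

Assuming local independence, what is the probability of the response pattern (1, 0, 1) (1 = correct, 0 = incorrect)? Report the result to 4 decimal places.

P(θ) = 1 / (1 + exp(−α(θ − β)))
P_1 = 1/(1+e^{-1.6800}) = 0.8429
P_2 = 1/(1+e^{-0.7920}) = 0.6883
P_3 = 1/(1+e^{-1.0340}) = 0.7377
L = P_1 × (1−P_2) × P_3 = 0.8429 × 0.3117 × 0.7377 = 0.19384

0.1938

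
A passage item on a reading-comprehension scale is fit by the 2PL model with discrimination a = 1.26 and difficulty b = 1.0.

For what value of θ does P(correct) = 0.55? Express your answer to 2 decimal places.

1.16

P(θ) = 1 / (1 + exp(−a(θ − b)))
logit = ln(0.5500/0.4500) = 0.2007
θ = b + logit/(a) = 1.0 + 0.2007/1.2600 = 1.1593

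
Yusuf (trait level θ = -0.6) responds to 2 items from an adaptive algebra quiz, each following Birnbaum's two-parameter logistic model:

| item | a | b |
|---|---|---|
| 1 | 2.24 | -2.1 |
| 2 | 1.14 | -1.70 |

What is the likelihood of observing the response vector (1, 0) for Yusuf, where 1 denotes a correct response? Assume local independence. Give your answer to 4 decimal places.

0.2146

P(θ) = 1 / (1 + exp(−a(θ − b)))
P_1 = 1/(1+e^{-3.3600}) = 0.9664
P_2 = 1/(1+e^{-1.2540}) = 0.7780
L = P_1 × (1−P_2) = 0.9664 × 0.2220 = 0.21456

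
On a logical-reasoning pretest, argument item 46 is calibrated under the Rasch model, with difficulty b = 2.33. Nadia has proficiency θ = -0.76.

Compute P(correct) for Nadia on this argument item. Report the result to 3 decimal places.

0.044

P(θ) = 1 / (1 + exp(−(θ − b)))
Exponent: (-0.76 − 2.33) = -3.0900
1/(1 + e^{3.0900}) = 0.0435
P = 0.0435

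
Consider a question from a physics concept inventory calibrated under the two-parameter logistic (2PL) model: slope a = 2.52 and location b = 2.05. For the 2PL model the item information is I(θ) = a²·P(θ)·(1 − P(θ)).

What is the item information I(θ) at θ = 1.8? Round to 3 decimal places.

P = 1/(1+e^{0.6300}) = 0.3475
P(1−P) = 0.3475 × 0.6525 = 0.2267
I = a² × P(1−P) = 2.52² × 0.2267 = 1.43993

1.440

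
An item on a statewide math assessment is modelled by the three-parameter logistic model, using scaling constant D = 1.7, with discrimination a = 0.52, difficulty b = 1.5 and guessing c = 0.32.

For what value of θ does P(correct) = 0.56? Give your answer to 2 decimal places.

P(θ) = c + (1 − c) · 1 / (1 + exp(−D·a(θ − b)))
Remove guessing floor: (0.56 − 0.32)/(1 − 0.32) = 0.3529
logit = ln(0.3529/0.6471) = -0.6061
θ = b + logit/(1.7·a) = 1.5 + (-0.6061)/0.8840 = 0.8143

0.81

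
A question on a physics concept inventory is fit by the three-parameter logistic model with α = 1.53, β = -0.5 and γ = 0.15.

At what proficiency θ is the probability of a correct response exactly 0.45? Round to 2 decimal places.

P(θ) = γ + (1 − γ) · 1 / (1 + exp(−α(θ − β)))
Remove guessing floor: (0.45 − 0.15)/(1 − 0.15) = 0.3529
logit = ln(0.3529/0.6471) = -0.6061
θ = β + logit/(α) = -0.5 + (-0.6061)/1.5300 = -0.8962

-0.90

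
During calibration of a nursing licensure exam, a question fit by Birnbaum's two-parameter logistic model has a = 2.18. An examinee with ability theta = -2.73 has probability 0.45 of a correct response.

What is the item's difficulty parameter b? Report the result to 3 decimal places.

-2.638

P(theta) = 1 / (1 + exp(−a(theta − b)))
logit(0.45) = ln(0.45/0.55) = -0.2007
b = theta − logit/(a) = -2.73 − (-0.2007)/2.1800 = -2.6379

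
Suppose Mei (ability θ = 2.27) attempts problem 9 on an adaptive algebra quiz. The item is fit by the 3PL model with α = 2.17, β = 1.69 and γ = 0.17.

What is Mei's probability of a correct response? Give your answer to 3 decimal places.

0.816

P(θ) = γ + (1 − γ) · 1 / (1 + exp(−α(θ − β)))
Exponent: 2.17 × (2.27 − 1.69) = 1.2586
1/(1 + e^{-1.2586}) = 0.7788
P = 0.17 + 0.83 × 0.7788 = 0.8164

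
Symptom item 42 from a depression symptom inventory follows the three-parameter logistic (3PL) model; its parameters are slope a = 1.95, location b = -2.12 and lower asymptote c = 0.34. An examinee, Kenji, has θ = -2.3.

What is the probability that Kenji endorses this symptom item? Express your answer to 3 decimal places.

P(θ) = c + (1 − c) · 1 / (1 + exp(−a(θ − b)))
Exponent: 1.95 × (-2.3 − (-2.12)) = -0.3510
1/(1 + e^{0.3510}) = 0.4131
P = 0.34 + 0.66 × 0.4131 = 0.6127

0.613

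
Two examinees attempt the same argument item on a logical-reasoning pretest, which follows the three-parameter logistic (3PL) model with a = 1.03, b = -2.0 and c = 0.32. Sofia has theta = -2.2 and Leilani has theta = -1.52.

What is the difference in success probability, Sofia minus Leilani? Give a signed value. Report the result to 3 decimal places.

P(theta) = c + (1 − c) · 1 / (1 + exp(−a(theta − b)))
P(Sofia) = 0.6251  [exponent -0.2060]
P(Leilani) = 0.7424  [exponent 0.4944]
Difference = 0.6251 − 0.7424 = -0.1173

-0.117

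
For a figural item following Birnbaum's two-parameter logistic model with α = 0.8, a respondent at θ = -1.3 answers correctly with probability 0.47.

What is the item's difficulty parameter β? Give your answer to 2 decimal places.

-1.15

P(θ) = 1 / (1 + exp(−α(θ − β)))
logit(0.47) = ln(0.47/0.53) = -0.1201
β = θ − logit/(α) = -1.3 − (-0.1201)/0.8000 = -1.1498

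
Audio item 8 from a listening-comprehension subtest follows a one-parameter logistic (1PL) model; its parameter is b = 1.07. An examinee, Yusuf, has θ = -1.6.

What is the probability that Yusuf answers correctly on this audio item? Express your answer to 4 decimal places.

P(θ) = 1 / (1 + exp(−(θ − b)))
Exponent: (-1.6 − 1.07) = -2.6700
1/(1 + e^{2.6700}) = 0.0648
P = 0.0648

0.0648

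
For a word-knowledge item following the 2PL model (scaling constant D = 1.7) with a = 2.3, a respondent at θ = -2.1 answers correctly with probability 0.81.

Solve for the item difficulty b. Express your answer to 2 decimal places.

P(θ) = 1 / (1 + exp(−D·a(θ − b)))
logit(0.81) = ln(0.81/0.19) = 1.4500
b = θ − logit/(1.7·a) = -2.1 − 1.4500/3.9100 = -2.4708

-2.47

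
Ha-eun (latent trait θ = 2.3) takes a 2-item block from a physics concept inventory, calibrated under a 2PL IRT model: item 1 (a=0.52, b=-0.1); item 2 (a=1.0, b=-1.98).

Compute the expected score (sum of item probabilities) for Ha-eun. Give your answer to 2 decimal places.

P(θ) = 1 / (1 + exp(−a(θ − b)))
P_1 = 1/(1+e^{-1.2480}) = 0.7770
P_2 = 1/(1+e^{-4.2800}) = 0.9863
E[score] = 0.7770 + 0.9863 = 1.7633

1.76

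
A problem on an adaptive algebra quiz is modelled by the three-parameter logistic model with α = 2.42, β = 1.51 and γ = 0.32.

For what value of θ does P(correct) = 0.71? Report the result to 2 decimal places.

P(θ) = γ + (1 − γ) · 1 / (1 + exp(−α(θ − β)))
Remove guessing floor: (0.71 − 0.32)/(1 − 0.32) = 0.5735
logit = ln(0.5735/0.4265) = 0.2963
θ = β + logit/(α) = 1.51 + 0.2963/2.4200 = 1.6324

1.63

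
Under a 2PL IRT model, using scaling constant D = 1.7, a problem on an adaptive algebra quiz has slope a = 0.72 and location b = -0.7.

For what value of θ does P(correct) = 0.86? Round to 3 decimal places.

0.783

P(θ) = 1 / (1 + exp(−D·a(θ − b)))
logit = ln(0.8600/0.1400) = 1.8153
θ = b + logit/(1.7·a) = -0.7 + 1.8153/1.2240 = 0.7831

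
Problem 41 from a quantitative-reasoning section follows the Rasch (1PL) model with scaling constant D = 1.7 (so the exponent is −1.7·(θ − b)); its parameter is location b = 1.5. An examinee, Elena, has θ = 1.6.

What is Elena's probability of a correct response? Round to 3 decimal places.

0.542

P(θ) = 1 / (1 + exp(−D·(θ − b)))
Exponent: 1.7 × (1.6 − 1.5) = 0.1700
1/(1 + e^{-0.1700}) = 0.5424
P = 0.5424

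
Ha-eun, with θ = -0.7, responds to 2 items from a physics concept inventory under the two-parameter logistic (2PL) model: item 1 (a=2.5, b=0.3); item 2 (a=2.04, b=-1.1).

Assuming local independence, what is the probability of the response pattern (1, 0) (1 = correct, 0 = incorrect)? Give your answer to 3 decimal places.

P(θ) = 1 / (1 + exp(−a(θ − b)))
P_1 = 1/(1+e^{2.5000}) = 0.0759
P_2 = 1/(1+e^{-0.8160}) = 0.6934
L = P_1 × (1−P_2) = 0.0759 × 0.3066 = 0.02326

0.023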